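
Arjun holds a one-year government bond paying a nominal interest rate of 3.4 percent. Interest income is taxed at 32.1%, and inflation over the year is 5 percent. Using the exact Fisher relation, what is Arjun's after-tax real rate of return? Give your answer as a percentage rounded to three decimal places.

-2.563%

After-tax nominal return = 3.4% × (1 − 0.321) = 2.3086%.
1 + r = 1.023086 / 1.05000 = 0.974368
After-tax real rate = 0.974368 − 1 → -2.563%.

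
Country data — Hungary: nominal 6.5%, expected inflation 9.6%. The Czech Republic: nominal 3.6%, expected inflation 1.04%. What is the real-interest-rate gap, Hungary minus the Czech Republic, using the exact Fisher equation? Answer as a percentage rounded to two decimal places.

-5.36%

Hungary: (1 + 0.0650)/(1 + 0.0960) − 1 = -2.8285%
The Czech Republic: (1 + 0.0360)/(1 + 0.0104) − 1 = 2.5337%
Differential = -2.8285% − 2.5337% = -5.3621% → -5.36%.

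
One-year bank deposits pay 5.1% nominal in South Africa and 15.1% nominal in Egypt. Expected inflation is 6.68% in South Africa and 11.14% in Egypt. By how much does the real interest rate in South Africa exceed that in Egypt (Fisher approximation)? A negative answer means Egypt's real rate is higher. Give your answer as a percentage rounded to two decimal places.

South Africa: 5.1% − 6.68% = -1.580%
Egypt: 15.1% − 11.14% = 3.960%
Differential = -5.540% → -5.54%.

-5.54%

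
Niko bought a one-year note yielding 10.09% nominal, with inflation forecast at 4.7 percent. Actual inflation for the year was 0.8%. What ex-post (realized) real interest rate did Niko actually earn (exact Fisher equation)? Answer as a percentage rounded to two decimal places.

Ex-post: (1 + 0.1009)/(1 + 0.0080) − 1 = 9.2163%
So the realized real rate is 9.22%.

9.22%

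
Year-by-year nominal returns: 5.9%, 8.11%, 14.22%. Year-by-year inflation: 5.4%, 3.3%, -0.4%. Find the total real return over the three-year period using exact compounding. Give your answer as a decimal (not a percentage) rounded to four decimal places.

Compound the nominal returns: 1.0590 × 1.0811 × 1.1422 = 1.307688.
Compound inflation: 1.0540 × 1.0330 × 0.9960 = 1.084427.
Deflate: 1.307688 / 1.084427 = 1.205879.
Total real return = 1.205879 − 1 → 0.2059.

0.2059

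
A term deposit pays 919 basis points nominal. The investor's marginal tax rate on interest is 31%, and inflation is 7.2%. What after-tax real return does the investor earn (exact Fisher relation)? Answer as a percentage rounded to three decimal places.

-0.801%

After-tax nominal return = 9.19% × (1 − 0.31) = 6.3411%.
1 + r = 1.063411 / 1.07200 = 0.991988
After-tax real rate = 0.991988 − 1 → -0.801%.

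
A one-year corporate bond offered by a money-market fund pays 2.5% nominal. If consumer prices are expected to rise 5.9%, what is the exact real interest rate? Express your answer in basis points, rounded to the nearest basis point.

By the Fisher identity, 1 + r = (1 + i)/(1 + π).
1 + r = 1.02500 / 1.05900 = 0.967894
r = 0.967894 − 1 = -3.2106%, i.e. -321 basis points.

-321 basis points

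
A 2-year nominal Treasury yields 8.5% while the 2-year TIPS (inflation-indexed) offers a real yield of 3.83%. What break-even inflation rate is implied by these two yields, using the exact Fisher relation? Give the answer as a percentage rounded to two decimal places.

(1 + π) = (1 + i)/(1 + r) = 1.08500 / 1.03830 = 1.044977
Break-even inflation = 1.044977 − 1 → 4.50%.

4.50%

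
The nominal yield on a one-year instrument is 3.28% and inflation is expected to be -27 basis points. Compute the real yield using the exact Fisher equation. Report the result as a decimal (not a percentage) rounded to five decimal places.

0.03560

1 + r = 1.03280 / 0.99730 = 1.035596
r = 1.035596 − 1 = 3.5596%, i.e. 0.03560.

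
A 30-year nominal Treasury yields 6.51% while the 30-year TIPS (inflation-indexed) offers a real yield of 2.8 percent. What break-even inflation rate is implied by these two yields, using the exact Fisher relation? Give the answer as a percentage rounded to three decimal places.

(1 + π) = (1 + i)/(1 + r) = 1.06510 / 1.02800 = 1.036089
Break-even inflation = 1.036089 − 1 → 3.609%.

3.609%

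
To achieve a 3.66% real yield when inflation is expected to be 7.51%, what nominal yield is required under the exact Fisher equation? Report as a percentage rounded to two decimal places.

(1 + i) = (1 + r)(1 + π) = 1.03660 × 1.07510 = 1.11444866
i = 1.11444866 − 1, so the required nominal rate is 11.44%.

11.44%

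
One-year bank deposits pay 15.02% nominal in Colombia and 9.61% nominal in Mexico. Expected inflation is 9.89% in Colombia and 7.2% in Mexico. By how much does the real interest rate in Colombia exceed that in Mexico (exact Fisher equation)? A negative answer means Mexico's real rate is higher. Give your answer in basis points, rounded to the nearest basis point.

242 basis points

Colombia: (1 + 0.1502)/(1 + 0.0989) − 1 = 4.6683%
Mexico: (1 + 0.0961)/(1 + 0.0720) − 1 = 2.2481%
Differential = 4.6683% − 2.2481% = 2.4202% → 242 basis points.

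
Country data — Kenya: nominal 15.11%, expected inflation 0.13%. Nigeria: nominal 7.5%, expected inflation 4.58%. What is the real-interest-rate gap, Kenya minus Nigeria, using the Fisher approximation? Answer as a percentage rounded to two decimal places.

Kenya: 15.11% − 0.13% = 14.980%
Nigeria: 7.5% − 4.58% = 2.920%
Differential = 12.060% → 12.06%.

12.06%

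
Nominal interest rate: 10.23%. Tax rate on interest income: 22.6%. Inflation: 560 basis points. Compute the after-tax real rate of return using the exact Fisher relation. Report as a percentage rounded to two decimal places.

After-tax nominal return = 10.23% × (1 − 0.226) = 7.91802%.
1 + r = 1.0791802 / 1.05600 = 1.021951
After-tax real rate = 1.021951 − 1 → 2.20%.

2.20%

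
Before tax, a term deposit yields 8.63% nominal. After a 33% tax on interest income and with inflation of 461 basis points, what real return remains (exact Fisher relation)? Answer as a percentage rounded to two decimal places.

1.12%

After-tax nominal return = 8.63% × (1 − 0.33) = 5.7821%.
1 + r = 1.057821 / 1.04610 = 1.011204
After-tax real rate = 1.011204 − 1 → 1.12%.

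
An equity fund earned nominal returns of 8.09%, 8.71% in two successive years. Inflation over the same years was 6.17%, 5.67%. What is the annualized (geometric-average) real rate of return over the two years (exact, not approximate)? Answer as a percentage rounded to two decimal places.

2.34%

Nominal growth factor = 1.0809 × 1.0871 = 1.17504639
Price-level growth factor = 1.0617 × 1.0567 = 1.12189839
Real growth factor = 1.17504639 / 1.12189839 = 1.04737327
Annualized real rate = 1.04737327^(1/2) − 1 = 2.3413% → 2.34%.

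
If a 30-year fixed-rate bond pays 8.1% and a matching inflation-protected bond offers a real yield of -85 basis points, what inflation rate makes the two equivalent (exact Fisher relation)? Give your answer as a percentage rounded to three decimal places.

(1 + π) = (1 + i)/(1 + r) = 1.08100 / 0.99150 = 1.090267
Break-even inflation = 1.090267 − 1 → 9.027%.

9.027%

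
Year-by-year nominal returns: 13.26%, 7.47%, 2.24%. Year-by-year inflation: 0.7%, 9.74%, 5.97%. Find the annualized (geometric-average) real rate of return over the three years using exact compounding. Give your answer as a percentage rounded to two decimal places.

Nominal growth factor = 1.1326 × 1.0747 × 1.0224 = 1.24447062
Price-level growth factor = 1.0070 × 1.0974 × 1.0597 = 1.17105518
Real growth factor = 1.24447062 / 1.17105518 = 1.06269169
Annualized real rate = 1.06269169^(1/3) − 1 = 2.0475% → 2.05%.

2.05%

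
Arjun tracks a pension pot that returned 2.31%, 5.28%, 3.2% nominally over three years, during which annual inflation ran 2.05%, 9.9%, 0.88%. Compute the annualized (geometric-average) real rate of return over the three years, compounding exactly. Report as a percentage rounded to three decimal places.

Nominal growth factor = 1.0231 × 1.0528 × 1.0320 = 1.11158751
Price-level growth factor = 1.0205 × 1.0990 × 1.0088 = 1.13139896
Real growth factor = 1.11158751 / 1.13139896 = 0.98248942
Annualized real rate = 0.98248942^(1/3) − 1 = -0.5871% → -0.587%.

-0.587%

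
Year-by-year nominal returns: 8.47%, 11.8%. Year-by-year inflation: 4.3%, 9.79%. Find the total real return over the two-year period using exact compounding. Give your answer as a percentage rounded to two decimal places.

Compound the nominal returns: 1.0847 × 1.1180 = 1.212695.
Compound inflation: 1.0430 × 1.0979 = 1.145110.
Deflate: 1.212695 / 1.145110 = 1.059020.
Total real return = 1.059020 − 1 → 5.90%.

5.90%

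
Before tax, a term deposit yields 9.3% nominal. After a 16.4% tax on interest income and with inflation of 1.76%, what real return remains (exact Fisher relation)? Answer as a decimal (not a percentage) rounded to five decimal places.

0.05911

After-tax nominal return = 9.3% × (1 − 0.164) = 7.7748%.
1 + r = 1.077748 / 1.01760 = 1.059108
After-tax real rate = 1.059108 − 1 → 0.05911.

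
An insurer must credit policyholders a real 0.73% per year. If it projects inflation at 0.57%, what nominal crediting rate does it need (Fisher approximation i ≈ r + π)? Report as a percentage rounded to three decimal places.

i ≈ r + π = 0.73% + 0.57% = 1.300%.

1.300%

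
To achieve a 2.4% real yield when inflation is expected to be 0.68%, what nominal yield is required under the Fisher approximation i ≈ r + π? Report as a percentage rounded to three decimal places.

i ≈ r + π = 2.4% + 0.68% = 3.080%.

3.080%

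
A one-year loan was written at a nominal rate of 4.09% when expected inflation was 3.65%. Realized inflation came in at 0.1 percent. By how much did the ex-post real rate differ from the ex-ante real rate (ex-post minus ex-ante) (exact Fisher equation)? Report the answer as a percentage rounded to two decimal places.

Ex-ante: (1 + 0.0409)/(1 + 0.0365) − 1 = 0.4245%
Ex-post: (1 + 0.0409)/(1 + 0.0010) − 1 = 3.9860%
Difference (ex-post − ex-ante) = 3.5615% → 3.56%.

3.56%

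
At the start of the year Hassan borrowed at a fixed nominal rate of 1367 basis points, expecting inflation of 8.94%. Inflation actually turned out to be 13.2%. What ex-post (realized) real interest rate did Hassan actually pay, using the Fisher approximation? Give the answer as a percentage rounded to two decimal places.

0.47%

Ex-post: 13.67% − 13.2% = 0.470%
So the realized real rate is 0.47%.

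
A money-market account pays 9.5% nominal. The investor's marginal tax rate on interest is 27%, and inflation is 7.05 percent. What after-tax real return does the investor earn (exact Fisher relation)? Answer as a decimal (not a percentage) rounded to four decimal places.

After-tax nominal return = 9.5% × (1 − 0.27) = 6.9350%.
1 + r = 1.06935 / 1.07050 = 0.998926
After-tax real rate = 0.998926 − 1 → -0.0011.

-0.0011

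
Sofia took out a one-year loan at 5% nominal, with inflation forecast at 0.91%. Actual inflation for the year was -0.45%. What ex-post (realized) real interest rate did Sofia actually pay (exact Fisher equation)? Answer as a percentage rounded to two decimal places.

Ex-post: (1 + 0.0500)/(1 − 0.0045) − 1 = 5.4746%
So the realized real rate is 5.47%.

5.47%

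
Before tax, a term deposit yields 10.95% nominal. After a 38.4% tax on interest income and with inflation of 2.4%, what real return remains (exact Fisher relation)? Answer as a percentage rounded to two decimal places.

4.24%

After-tax nominal return = 10.95% × (1 − 0.384) = 6.7452%.
1 + r = 1.067452 / 1.02400 = 1.042434
After-tax real rate = 1.042434 − 1 → 4.24%.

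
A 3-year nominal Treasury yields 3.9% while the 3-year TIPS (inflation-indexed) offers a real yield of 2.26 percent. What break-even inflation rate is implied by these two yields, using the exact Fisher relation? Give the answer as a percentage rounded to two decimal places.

1.60%

(1 + π) = (1 + i)/(1 + r) = 1.03900 / 1.02260 = 1.016038
Break-even inflation = 1.016038 − 1 → 1.60%.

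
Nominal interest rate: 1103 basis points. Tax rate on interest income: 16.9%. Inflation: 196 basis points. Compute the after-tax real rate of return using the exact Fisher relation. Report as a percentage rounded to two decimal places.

After-tax nominal return = 11.03% × (1 − 0.169) = 9.16593%.
1 + r = 1.0916593 / 1.01960 = 1.070674
After-tax real rate = 1.070674 − 1 → 7.07%.

7.07%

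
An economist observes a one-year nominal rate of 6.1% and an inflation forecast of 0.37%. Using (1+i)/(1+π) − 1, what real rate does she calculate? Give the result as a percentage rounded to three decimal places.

5.709%

1 + r = 1.06100 / 1.00370 = 1.057089
r = 1.057089 − 1 = 5.7089%, i.e. 5.709%.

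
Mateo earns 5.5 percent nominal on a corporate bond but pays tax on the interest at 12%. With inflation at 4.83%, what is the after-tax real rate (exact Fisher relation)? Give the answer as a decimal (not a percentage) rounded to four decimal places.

0.0001

After-tax nominal return = 5.5% × (1 − 0.12) = 4.8400%.
1 + r = 1.04840 / 1.04830 = 1.000095
After-tax real rate = 1.000095 − 1 → 0.0001.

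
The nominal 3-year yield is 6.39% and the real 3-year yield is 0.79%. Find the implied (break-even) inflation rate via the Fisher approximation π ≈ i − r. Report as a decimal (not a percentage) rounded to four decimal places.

0.0560

π ≈ i − r = 6.39% − 0.79% → 0.0560.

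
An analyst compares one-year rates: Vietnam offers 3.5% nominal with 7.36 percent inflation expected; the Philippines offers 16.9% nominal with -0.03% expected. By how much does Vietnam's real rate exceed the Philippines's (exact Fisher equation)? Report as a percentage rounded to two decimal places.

Vietnam: (1 + 0.0350)/(1 + 0.0736) − 1 = -3.5954%
The Philippines: (1 + 0.1690)/(1 − 0.0003) − 1 = 16.9351%
Differential = -3.5954% − 16.9351% = -20.5305% → -20.53%.

-20.53%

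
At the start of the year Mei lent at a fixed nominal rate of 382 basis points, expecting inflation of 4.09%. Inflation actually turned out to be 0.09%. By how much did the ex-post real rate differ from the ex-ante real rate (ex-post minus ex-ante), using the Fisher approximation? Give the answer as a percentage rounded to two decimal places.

Ex-ante: 3.82% − 4.09% = -0.270%
Ex-post: 3.82% − 0.09% = 3.730%
Difference (ex-post − ex-ante) = 4.0000% → 4.00%.

4.00%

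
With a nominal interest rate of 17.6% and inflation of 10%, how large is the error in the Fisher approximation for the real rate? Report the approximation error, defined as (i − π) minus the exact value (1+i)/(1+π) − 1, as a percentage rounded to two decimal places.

0.69%

Approximate: r ≈ 17.600% − 10.000% = 7.6000%
Exact: (1 + 0.1760)/(1 + 0.1000) − 1 = 6.9091%
Error = 7.6000% − 6.9091% = 0.6909% → 0.69%.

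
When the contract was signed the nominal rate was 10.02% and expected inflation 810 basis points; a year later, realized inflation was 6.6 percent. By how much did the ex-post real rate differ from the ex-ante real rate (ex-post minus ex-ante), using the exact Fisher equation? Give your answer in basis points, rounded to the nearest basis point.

143 basis points

Ex-ante: (1 + 0.1002)/(1 + 0.0810) − 1 = 1.7761%
Ex-post: (1 + 0.1002)/(1 + 0.0660) − 1 = 3.2083%
Difference (ex-post − ex-ante) = 1.4321% → 143 basis points.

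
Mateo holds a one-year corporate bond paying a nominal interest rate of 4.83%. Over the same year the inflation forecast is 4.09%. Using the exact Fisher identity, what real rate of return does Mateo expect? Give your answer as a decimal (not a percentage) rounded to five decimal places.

0.00711

By the Fisher identity, 1 + r = (1 + i)/(1 + π).
1 + r = 1.04830 / 1.04090 = 1.007109
r = 1.007109 − 1 = 0.7109%, i.e. 0.00711.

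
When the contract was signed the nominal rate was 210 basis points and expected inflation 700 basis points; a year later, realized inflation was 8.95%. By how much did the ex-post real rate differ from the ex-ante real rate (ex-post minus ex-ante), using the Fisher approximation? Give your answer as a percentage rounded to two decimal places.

-1.95%

Ex-ante: 2.1% − 7% = -4.900%
Ex-post: 2.1% − 8.95% = -6.850%
Difference (ex-post − ex-ante) = -1.9500% → -1.95%.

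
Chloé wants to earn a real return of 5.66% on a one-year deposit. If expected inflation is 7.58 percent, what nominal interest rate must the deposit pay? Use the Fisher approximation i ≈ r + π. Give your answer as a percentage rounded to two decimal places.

13.24%

i ≈ r + π = 5.66% + 7.58% = 13.24%.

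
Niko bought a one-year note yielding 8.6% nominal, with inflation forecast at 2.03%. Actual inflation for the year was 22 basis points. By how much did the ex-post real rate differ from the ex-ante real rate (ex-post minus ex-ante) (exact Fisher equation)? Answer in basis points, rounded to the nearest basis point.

192 basis points

Ex-ante: (1 + 0.0860)/(1 + 0.0203) − 1 = 6.4393%
Ex-post: (1 + 0.0860)/(1 + 0.0022) − 1 = 8.3616%
Difference (ex-post − ex-ante) = 1.9223% → 192 basis points.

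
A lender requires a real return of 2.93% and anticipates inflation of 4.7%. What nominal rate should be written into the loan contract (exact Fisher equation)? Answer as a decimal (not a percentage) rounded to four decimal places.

0.0777

(1 + i) = (1 + r)(1 + π) = 1.02930 × 1.04700 = 1.0776771
i = 1.0776771 − 1, so the required nominal rate is 0.0777.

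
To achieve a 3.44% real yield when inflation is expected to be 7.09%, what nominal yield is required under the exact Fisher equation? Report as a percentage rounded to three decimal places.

(1 + i) = (1 + r)(1 + π) = 1.03440 × 1.07090 = 1.10773896
i = 1.10773896 − 1, so the required nominal rate is 10.774%.

10.774%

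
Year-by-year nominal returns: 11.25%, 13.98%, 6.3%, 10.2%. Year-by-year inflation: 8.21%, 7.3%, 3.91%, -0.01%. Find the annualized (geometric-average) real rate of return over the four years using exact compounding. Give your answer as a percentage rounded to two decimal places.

Compound the nominal returns: 1.1125 × 1.1398 × 1.0630 × 1.1020 = 1.48540038.
Compound inflation: 1.0821 × 1.0730 × 1.0391 × 0.9999 = 1.20637140.
Deflate: 1.48540038 / 1.20637140 = 1.23129609.
Annualized real rate = 1.23129609^(1/4) − 1 = 5.3393% → 5.34%.

5.34%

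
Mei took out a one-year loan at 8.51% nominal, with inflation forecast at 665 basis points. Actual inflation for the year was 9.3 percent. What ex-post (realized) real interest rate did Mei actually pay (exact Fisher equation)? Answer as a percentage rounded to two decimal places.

-0.72%

Ex-post: (1 + 0.0851)/(1 + 0.0930) − 1 = -0.7228%
So the realized real rate is -0.72%.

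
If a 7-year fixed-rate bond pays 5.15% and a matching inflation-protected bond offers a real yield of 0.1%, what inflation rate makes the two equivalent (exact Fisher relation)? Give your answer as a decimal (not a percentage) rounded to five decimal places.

0.05045

(1 + π) = (1 + i)/(1 + r) = 1.05150 / 1.00100 = 1.050450
Break-even inflation = 1.050450 − 1 → 0.05045.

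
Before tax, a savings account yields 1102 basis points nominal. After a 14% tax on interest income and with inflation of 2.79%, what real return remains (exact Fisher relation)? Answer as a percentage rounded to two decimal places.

After-tax nominal return = 11.02% × (1 − 0.14) = 9.4772%.
1 + r = 1.094772 / 1.02790 = 1.065057
After-tax real rate = 1.065057 − 1 → 6.51%.

6.51%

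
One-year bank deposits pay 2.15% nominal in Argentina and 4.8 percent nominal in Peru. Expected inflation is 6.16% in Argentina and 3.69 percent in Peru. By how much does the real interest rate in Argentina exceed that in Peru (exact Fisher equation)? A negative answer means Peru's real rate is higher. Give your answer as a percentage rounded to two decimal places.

Argentina: (1 + 0.0215)/(1 + 0.0616) − 1 = -3.7773%
Peru: (1 + 0.0480)/(1 + 0.0369) − 1 = 1.0705%
Differential = -3.7773% − 1.0705% = -4.8478% → -4.85%.

-4.85%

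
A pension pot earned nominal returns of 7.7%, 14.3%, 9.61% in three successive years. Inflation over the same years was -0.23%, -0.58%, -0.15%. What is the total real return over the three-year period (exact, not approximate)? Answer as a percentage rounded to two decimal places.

36.24%

Compound the nominal returns: 1.0770 × 1.1430 × 1.0961 = 1.349311.
Compound inflation: 0.9977 × 0.9942 × 0.9985 = 0.990425.
Deflate: 1.349311 / 0.990425 = 1.362355.
Total real return = 1.362355 − 1 → 36.24%.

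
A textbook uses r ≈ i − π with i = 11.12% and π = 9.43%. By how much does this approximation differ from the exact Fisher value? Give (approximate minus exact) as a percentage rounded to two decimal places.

Approximate: r ≈ 11.120% − 9.430% = 1.6900%
Exact: (1 + 0.1112)/(1 + 0.0943) − 1 = 1.5444%
Error = 1.6900% − 1.5444% = 0.1456% → 0.15%.

0.15%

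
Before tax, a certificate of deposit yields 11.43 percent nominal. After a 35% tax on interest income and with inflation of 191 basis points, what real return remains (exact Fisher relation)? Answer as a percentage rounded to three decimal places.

5.416%

After-tax nominal return = 11.43% × (1 − 0.35) = 7.4295%.
1 + r = 1.074295 / 1.01910 = 1.054161
After-tax real rate = 1.054161 − 1 → 5.416%.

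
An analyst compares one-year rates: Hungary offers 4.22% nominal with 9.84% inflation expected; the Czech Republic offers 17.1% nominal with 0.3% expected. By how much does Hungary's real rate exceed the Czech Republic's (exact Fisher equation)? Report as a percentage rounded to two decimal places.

Hungary: (1 + 0.0422)/(1 + 0.0984) − 1 = -5.1165%
The Czech Republic: (1 + 0.1710)/(1 + 0.0030) − 1 = 16.7498%
Differential = -5.1165% − 16.7498% = -21.8663% → -21.87%.

-21.87%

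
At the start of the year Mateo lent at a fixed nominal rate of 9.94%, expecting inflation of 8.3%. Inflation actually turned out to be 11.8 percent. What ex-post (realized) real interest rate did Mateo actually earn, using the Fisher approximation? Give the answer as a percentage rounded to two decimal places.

-1.86%

Ex-post: 9.94% − 11.8% = -1.860%
So the realized real rate is -1.86%.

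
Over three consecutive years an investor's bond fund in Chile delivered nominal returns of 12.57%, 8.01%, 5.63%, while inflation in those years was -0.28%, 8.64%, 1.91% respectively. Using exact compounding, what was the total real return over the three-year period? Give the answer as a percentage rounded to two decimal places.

Compound the nominal returns: 1.1257 × 1.0801 × 1.0563 = 1.284322.
Compound inflation: 0.9972 × 1.0864 × 1.0191 = 1.104050.
Deflate: 1.284322 / 1.104050 = 1.163282.
Total real return = 1.163282 − 1 → 16.33%.

16.33%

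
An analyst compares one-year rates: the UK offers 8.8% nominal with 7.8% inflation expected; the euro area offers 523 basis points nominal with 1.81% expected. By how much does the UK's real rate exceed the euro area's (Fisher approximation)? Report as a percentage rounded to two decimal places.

-2.42%

The UK: 8.8% − 7.8% = 1.000%
The euro area: 5.23% − 1.81% = 3.420%
Differential = -2.420% → -2.42%.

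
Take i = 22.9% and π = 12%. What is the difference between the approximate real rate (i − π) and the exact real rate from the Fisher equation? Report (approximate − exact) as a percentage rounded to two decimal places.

1.17%

Approximate: r ≈ 22.900% − 12.000% = 10.9000%
Exact: (1 + 0.2290)/(1 + 0.1200) − 1 = 9.7321%
Error = 10.9000% − 9.7321% = 1.1679% → 1.17%.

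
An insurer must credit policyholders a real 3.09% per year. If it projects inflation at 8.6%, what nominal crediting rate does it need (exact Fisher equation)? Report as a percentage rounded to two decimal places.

11.96%

(1 + i) = (1 + r)(1 + π) = 1.03090 × 1.08600 = 1.1195574
i = 1.1195574 − 1, so the required nominal rate is 11.96%.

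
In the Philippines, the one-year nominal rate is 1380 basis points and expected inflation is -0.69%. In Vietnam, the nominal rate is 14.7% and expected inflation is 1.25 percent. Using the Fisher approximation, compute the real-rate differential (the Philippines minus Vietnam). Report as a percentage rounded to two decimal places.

1.04%

The Philippines: 13.8% − (-0.69%) = 14.490%
Vietnam: 14.7% − 1.25% = 13.450%
Differential = 1.040% → 1.04%.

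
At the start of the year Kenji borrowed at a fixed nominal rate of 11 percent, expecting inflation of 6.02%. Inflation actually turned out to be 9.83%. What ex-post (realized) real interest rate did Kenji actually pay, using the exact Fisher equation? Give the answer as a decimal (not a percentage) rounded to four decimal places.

Ex-post: (1 + 0.1100)/(1 + 0.0983) − 1 = 1.0653%
So the realized real rate is 0.0107.

0.0107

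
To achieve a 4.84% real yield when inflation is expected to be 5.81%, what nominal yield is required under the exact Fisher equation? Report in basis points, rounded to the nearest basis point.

(1 + i) = (1 + r)(1 + π) = 1.04840 × 1.05810 = 1.10931204
i = 1.10931204 − 1, so the required nominal rate is 1093 basis points.

1093 basis points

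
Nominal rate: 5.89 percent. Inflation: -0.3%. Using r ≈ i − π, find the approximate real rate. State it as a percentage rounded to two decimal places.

r ≈ i − π = 5.89% − (-0.3%) = 6.19%.

6.19%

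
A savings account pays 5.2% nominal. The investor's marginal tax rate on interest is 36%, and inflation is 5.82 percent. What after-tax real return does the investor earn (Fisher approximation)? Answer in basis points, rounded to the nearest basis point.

After-tax nominal return = 5.2% × (1 − 0.36) = 3.3280%.
r ≈ 3.3280% − 5.82% → -249 basis points.

-249 basis points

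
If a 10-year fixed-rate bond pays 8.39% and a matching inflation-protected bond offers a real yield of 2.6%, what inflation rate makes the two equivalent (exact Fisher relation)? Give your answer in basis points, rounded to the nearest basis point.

564 basis points

(1 + π) = (1 + i)/(1 + r) = 1.08390 / 1.02600 = 1.056433
Break-even inflation = 1.056433 − 1 → 564 basis points.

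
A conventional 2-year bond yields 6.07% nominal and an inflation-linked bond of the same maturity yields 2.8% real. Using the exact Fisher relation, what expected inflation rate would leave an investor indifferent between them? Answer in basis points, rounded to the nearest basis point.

(1 + π) = (1 + i)/(1 + r) = 1.06070 / 1.02800 = 1.031809
Break-even inflation = 1.031809 − 1 → 318 basis points.

318 basis points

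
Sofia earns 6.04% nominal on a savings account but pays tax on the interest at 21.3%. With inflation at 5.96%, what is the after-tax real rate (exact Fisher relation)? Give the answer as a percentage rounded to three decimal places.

-1.139%

After-tax nominal return = 6.04% × (1 − 0.213) = 4.75348%.
1 + r = 1.0475348 / 1.05960 = 0.988613
After-tax real rate = 0.988613 − 1 → -1.139%.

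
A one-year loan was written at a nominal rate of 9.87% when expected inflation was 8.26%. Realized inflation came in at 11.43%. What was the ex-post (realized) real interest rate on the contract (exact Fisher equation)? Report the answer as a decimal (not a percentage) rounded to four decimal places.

-0.0140

Ex-post: (1 + 0.0987)/(1 + 0.1143) − 1 = -1.4000%
So the realized real rate is -0.0140.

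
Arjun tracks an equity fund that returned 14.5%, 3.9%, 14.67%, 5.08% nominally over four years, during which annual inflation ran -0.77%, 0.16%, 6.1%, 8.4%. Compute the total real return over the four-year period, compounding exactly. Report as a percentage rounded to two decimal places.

25.40%

Nominal growth factor = 1.1450 × 1.0390 × 1.1467 × 1.0508 = 1.433478
Price-level growth factor = 0.9923 × 1.0016 × 1.0610 × 1.0840 = 1.143094
Real growth factor = 1.433478 / 1.143094 = 1.254033
Total real return = 1.254033 − 1 → 25.40%.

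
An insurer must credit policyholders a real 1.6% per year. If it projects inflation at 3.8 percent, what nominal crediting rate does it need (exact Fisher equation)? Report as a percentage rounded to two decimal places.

(1 + i) = (1 + r)(1 + π) = 1.01600 × 1.03800 = 1.054608
i = 1.054608 − 1, so the required nominal rate is 5.46%.

5.46%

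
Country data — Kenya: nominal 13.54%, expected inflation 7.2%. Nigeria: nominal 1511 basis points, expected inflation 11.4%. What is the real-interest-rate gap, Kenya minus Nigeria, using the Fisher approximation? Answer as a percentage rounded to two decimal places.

2.63%

Kenya: 13.54% − 7.2% = 6.340%
Nigeria: 15.11% − 11.4% = 3.710%
Differential = 2.630% → 2.63%.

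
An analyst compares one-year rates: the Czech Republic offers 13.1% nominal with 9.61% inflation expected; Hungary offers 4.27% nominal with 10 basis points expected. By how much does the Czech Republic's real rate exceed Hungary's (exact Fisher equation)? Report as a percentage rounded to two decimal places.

The Czech Republic: (1 + 0.1310)/(1 + 0.0961) − 1 = 3.1840%
Hungary: (1 + 0.0427)/(1 + 0.0010) − 1 = 4.1658%
Differential = 3.1840% − 4.1658% = -0.9818% → -0.98%.

-0.98%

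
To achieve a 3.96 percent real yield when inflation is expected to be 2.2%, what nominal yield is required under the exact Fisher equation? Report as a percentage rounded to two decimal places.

(1 + i) = (1 + r)(1 + π) = 1.03960 × 1.02200 = 1.0624712
i = 1.0624712 − 1, so the required nominal rate is 6.25%.

6.25%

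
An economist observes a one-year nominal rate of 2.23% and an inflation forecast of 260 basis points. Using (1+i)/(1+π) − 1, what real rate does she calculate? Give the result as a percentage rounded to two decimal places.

By the Fisher identity, 1 + r = (1 + i)/(1 + π).
1 + r = 1.02230 / 1.02600 = 0.996394
r = 0.996394 − 1 = -0.3606%, i.e. -0.36%.

-0.36%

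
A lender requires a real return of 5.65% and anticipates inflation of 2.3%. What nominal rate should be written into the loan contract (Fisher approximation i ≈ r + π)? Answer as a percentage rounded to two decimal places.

i ≈ r + π = 5.65% + 2.3% = 7.95%.

7.95%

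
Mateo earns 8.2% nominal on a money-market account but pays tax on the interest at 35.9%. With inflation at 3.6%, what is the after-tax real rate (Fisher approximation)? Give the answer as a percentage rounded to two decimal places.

After-tax nominal return = 8.2% × (1 − 0.359) = 5.2562%.
r ≈ 5.2562% − 3.6% → 1.66%.

1.66%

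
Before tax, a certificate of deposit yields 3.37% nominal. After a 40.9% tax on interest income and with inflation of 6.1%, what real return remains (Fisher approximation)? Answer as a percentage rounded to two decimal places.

After-tax nominal return = 3.37% × (1 − 0.409) = 1.99167%.
r ≈ 1.99167% − 6.1% → -4.11%.

-4.11%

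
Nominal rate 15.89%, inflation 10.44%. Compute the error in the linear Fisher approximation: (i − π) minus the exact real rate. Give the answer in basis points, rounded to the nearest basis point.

52 basis points

Approximate: r ≈ 15.890% − 10.440% = 5.4500%
Exact: (1 + 0.1589)/(1 + 0.1044) − 1 = 4.9348%
Error = 5.4500% − 4.9348% = 0.5152% → 52 basis points.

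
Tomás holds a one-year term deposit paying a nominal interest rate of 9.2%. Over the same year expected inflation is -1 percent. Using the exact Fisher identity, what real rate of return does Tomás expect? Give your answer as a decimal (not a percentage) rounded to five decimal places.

By the Fisher identity, 1 + r = (1 + i)/(1 + π).
1 + r = 1.09200 / 0.99000 = 1.103030
r = 1.103030 − 1 = 10.3030%, i.e. 0.10303.

0.10303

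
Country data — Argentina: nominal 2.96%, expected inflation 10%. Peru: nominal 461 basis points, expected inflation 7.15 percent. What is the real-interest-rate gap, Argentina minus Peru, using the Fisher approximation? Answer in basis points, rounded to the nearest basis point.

-450 basis points

Argentina: 2.96% − 10% = -7.040%
Peru: 4.61% − 7.15% = -2.540%
Differential = -4.500% → -450 basis points.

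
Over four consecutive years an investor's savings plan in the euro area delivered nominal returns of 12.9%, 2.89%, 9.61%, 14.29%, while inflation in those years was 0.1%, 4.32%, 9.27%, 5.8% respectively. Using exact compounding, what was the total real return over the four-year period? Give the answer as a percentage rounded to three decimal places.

20.542%

Compound the nominal returns: 1.1290 × 1.0289 × 1.0961 × 1.1429 = 1.455209.
Compound inflation: 1.0010 × 1.0432 × 1.0927 × 1.0580 = 1.207225.
Deflate: 1.455209 / 1.207225 = 1.205417.
Total real return = 1.205417 − 1 → 20.542%.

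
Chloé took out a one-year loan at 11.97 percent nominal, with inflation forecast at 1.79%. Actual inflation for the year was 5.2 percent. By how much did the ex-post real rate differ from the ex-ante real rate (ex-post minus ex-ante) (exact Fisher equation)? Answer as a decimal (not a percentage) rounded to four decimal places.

-0.0357

Ex-ante: (1 + 0.1197)/(1 + 0.0179) − 1 = 10.0010%
Ex-post: (1 + 0.1197)/(1 + 0.0520) − 1 = 6.4354%
Difference (ex-post − ex-ante) = -3.5656% → -0.0357.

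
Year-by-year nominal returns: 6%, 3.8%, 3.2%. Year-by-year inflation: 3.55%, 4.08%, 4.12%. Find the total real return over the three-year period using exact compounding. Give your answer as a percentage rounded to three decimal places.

1.189%

Nominal growth factor = 1.0600 × 1.0380 × 1.0320 = 1.1354890
Price-level growth factor = 1.0355 × 1.0408 × 1.0412 = 1.1221516
Real growth factor = 1.1354890 / 1.1221516 = 1.0118855
Total real return = 1.0118855 − 1 → 1.189%.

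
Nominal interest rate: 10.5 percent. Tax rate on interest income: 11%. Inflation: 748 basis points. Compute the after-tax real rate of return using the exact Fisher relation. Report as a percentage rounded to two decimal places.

After-tax nominal return = 10.5% × (1 − 0.11) = 9.3450%.
1 + r = 1.09345 / 1.07480 = 1.017352
After-tax real rate = 1.017352 − 1 → 1.74%.

1.74%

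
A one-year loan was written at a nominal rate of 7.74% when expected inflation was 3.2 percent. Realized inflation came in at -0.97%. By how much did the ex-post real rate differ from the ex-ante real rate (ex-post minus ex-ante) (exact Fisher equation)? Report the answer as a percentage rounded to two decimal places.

Ex-ante: (1 + 0.0774)/(1 + 0.0320) − 1 = 4.3992%
Ex-post: (1 + 0.0774)/(1 − 0.0097) − 1 = 8.7953%
Difference (ex-post − ex-ante) = 4.3961% → 4.40%.

4.40%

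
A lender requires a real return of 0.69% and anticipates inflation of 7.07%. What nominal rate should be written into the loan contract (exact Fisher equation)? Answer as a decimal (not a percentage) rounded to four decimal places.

(1 + i) = (1 + r)(1 + π) = 1.00690 × 1.07070 = 1.07808783
i = 1.07808783 − 1, so the required nominal rate is 0.0781.

0.0781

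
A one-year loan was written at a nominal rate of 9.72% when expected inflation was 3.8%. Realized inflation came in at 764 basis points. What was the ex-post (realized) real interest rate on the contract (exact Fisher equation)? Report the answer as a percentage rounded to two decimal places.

Ex-post: (1 + 0.0972)/(1 + 0.0764) − 1 = 1.9324%
So the realized real rate is 1.93%.

1.93%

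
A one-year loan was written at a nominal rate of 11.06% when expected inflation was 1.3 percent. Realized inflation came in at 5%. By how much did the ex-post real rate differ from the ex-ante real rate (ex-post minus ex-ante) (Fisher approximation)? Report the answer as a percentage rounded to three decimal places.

Ex-ante: 11.06% − 1.3% = 9.760%
Ex-post: 11.06% − 5% = 6.060%
Difference (ex-post − ex-ante) = -3.7000% → -3.700%.

-3.700%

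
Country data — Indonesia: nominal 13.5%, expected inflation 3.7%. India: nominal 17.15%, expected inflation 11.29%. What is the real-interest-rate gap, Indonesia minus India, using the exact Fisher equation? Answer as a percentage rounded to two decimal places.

4.18%

Indonesia: (1 + 0.1350)/(1 + 0.0370) − 1 = 9.4503%
India: (1 + 0.1715)/(1 + 0.1129) − 1 = 5.2655%
Differential = 9.4503% − 5.2655% = 4.1848% → 4.18%.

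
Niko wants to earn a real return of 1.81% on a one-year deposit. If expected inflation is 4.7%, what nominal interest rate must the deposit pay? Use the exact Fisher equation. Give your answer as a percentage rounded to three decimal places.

(1 + i) = (1 + r)(1 + π) = 1.01810 × 1.04700 = 1.0659507
i = 1.0659507 − 1, so the required nominal rate is 6.595%.

6.595%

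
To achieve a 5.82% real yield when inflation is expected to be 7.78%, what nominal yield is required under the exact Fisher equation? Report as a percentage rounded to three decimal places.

14.053%

(1 + i) = (1 + r)(1 + π) = 1.05820 × 1.07780 = 1.14052796
i = 1.14052796 − 1, so the required nominal rate is 14.053%.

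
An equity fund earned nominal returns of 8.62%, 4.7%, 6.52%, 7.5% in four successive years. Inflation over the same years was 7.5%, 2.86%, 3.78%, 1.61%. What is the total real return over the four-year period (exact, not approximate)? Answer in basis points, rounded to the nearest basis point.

Nominal growth factor = 1.0862 × 1.0470 × 1.0652 × 1.0750 = 1.302255
Price-level growth factor = 1.0750 × 1.0286 × 1.0378 × 1.0161 = 1.166018
Real growth factor = 1.302255 / 1.166018 = 1.116840
Total real return = 1.116840 − 1 → 1168 basis points.

1168 basis points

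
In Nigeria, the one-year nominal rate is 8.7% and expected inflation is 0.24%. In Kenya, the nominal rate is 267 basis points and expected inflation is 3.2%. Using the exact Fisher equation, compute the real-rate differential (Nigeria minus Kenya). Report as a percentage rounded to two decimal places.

Nigeria: (1 + 0.0870)/(1 + 0.0024) − 1 = 8.4397%
Kenya: (1 + 0.0267)/(1 + 0.0320) − 1 = -0.5136%
Differential = 8.4397% − (-0.5136%) = 8.9533% → 8.95%.

8.95%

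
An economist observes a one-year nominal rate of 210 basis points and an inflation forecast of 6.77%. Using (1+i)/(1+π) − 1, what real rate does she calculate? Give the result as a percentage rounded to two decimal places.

-4.37%

By the Fisher identity, 1 + r = (1 + i)/(1 + π).
1 + r = 1.02100 / 1.06770 = 0.956261
r = 0.956261 − 1 = -4.3739%, i.e. -4.37%.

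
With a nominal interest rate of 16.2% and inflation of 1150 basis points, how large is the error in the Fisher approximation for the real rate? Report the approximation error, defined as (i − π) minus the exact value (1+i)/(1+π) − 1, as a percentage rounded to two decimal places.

0.48%

Approximate: r ≈ 16.200% − 11.500% = 4.7000%
Exact: (1 + 0.1620)/(1 + 0.1150) − 1 = 4.2152%
Error = 4.7000% − 4.2152% = 0.4848% → 0.48%.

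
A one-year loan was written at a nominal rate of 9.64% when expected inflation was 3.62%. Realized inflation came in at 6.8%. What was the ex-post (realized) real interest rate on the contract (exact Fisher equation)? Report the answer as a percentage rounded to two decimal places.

Ex-post: (1 + 0.0964)/(1 + 0.0680) − 1 = 2.6592%
So the realized real rate is 2.66%.

2.66%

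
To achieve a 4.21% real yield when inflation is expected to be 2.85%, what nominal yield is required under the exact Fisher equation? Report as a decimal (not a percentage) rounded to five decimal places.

0.07180

(1 + i) = (1 + r)(1 + π) = 1.04210 × 1.02850 = 1.07179985
i = 1.07179985 − 1, so the required nominal rate is 0.07180.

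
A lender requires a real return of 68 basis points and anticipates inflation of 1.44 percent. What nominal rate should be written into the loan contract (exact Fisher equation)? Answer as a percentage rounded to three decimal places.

2.130%

(1 + i) = (1 + r)(1 + π) = 1.00680 × 1.01440 = 1.02129792
i = 1.02129792 − 1, so the required nominal rate is 2.130%.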